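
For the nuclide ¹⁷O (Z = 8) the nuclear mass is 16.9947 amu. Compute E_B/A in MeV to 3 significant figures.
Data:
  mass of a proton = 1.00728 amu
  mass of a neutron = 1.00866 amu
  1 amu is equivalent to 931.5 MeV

7.75 MeV/nucleon

The nucleus contains 8 protons and 17 − 8 = 9 neutrons.
Total constituent mass: 8 × 1.00728 + 9 × 1.00866 = 17.13618 amu
Mass defect Δm = 17.13618 − 16.9947 = 0.14148 amu
Binding energy = Δm·c² = 0.14148 × 931.5 MeV/amu = 131.789 MeV
Per nucleon: 131.789 / 17 = 7.752 MeV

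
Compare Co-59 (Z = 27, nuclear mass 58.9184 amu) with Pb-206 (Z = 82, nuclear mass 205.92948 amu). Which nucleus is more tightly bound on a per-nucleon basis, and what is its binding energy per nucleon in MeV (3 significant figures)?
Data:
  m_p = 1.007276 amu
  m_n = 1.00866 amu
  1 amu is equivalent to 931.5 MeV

Co-59: Σm = 27(1.007276) + 32(1.00866) = 59.473572 amu; Δm = 0.555172 amu; E_B = 517.14 MeV; E_B/A = 8.765 MeV
Pb-206: Σm = 82(1.007276) + 124(1.00866) = 207.670472 amu; Δm = 1.740992 amu; E_B = 1621.7 MeV; E_B/A = 7.872 MeV
Co-59 has the higher binding energy per nucleon, so it is the more tightly bound nucleus.

Co-59; 8.77 MeV/nucleon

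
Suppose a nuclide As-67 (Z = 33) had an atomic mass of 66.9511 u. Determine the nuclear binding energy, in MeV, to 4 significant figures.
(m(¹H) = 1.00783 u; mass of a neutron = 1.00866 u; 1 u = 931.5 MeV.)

With 33 protons and 34 neutrons (A = 67):
Mass of separated nucleons = 33(1.00783) + 34(1.00866) = 33.25839 + 34.29444 = 67.55283 u
The mass defect is 67.55283 − 66.9511 = 0.60173 u.
Converting to energy: 0.60173 u × 931.5 MeV/u = 560.511 MeV

560.5 MeV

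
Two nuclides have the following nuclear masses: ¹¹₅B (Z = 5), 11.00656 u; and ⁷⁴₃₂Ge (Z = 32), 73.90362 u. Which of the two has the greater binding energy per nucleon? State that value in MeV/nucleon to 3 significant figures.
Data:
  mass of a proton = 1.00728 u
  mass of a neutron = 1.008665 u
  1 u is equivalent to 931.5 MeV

⁷⁴₃₂Ge; 8.73 MeV/nucleon

¹¹₅B: Σm = 5(1.00728) + 6(1.008665) = 11.088390 u; Δm = 0.081830 u; E_B = 76.225 MeV; E_B/A = 6.930 MeV
⁷⁴₃₂Ge: Σm = 32(1.00728) + 42(1.008665) = 74.596890 u; Δm = 0.693270 u; E_B = 645.78 MeV; E_B/A = 8.727 MeV
⁷⁴₃₂Ge has the higher binding energy per nucleon, so it is the more tightly bound nucleus.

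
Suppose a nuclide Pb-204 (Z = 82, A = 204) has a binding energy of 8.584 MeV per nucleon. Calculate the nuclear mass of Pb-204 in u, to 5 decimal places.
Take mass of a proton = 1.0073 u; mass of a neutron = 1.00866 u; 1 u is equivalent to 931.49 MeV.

203.77519 u

Total binding energy = 204 × 8.584 = 1751.136 MeV
Mass defect = 1751.136 MeV / (931.49 MeV/u) = 1.8799300 u
Constituent mass = 82(1.0073) + 122(1.00866) = 205.65512 u
Nuclear mass = 205.65512 − 1.8799300 = 203.7751900 u ≈ 203.77519 u (to 5 decimal places)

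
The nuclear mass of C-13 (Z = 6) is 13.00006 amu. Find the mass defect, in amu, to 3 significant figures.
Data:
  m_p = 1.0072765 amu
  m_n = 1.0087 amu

With 6 protons and 7 neutrons (A = 13):
Mass of separated nucleons = 6(1.0072765) + 7(1.0087) = 6.0436590 + 7.0609 = 13.1045590 amu
Δm = 13.1045590 − 13.00006 = 0.1044990 amu

0.104 amu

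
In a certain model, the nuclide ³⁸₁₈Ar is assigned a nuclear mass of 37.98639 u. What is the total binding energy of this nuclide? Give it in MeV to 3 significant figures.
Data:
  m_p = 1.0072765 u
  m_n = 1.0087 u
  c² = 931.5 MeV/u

297 MeV

Σm = 18·m_p + 20·m_n = 18.1309770 + 20.1740 = 38.3049770 u
Mass defect Δm = 38.3049770 − 37.98639 = 0.3185870 u
E_B = 0.3185870 × 931.5 = 296.764 MeV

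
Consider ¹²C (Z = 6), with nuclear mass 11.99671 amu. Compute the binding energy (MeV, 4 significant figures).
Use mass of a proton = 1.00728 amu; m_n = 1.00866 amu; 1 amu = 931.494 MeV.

92.15 MeV

Z = 6, so N = A − Z = 12 − 6 = 6.
Total constituent mass: 6 × 1.00728 + 6 × 1.00866 = 12.09564 amu
The mass defect is 12.09564 − 11.99671 = 0.09893 amu.
Binding energy = Δm·c² = 0.09893 × 931.494 MeV/amu = 92.1527 MeV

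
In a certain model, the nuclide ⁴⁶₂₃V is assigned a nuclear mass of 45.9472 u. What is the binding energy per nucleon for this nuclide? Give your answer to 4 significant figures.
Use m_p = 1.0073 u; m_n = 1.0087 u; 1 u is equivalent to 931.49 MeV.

8.521 MeV/nucleon

Mass of separated nucleons = 23(1.0073) + 23(1.0087) = 23.1679 + 23.2001 = 46.3680 u
Δm = 46.3680 − 45.9472 = 0.4208 u
Converting to energy: 0.4208 u × 931.49 MeV/u = 391.971 MeV
Dividing by A = 46 gives 8.521 MeV per nucleon.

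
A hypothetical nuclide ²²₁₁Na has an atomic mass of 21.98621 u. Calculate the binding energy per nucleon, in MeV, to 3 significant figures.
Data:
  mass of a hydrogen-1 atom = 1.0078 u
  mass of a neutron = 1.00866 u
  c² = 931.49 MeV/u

8.25 MeV/nucleon

Z = 11, so N = A − Z = 22 − 11 = 11.
Σm = 11·m(¹H) + 11·m_n = 11.0858 + 11.09526 = 22.18106 u
Δm = 22.18106 − 21.98621 = 0.19485 u
Binding energy = Δm·c² = 0.19485 × 931.49 MeV/u = 181.501 MeV
Dividing by A = 22 gives 8.250 MeV per nucleon.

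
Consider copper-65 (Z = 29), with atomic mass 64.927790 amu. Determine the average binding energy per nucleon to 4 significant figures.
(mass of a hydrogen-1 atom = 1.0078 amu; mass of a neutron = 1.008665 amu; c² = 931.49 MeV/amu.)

Total constituent mass: 29 × 1.0078 + 36 × 1.008665 = 65.538140 amu
The mass defect is 65.538140 − 64.927790 = 0.610350 amu.
E_B = 0.610350 × 931.49 = 568.535 MeV
Per nucleon: 568.535 / 65 = 8.747 MeV

8.747 MeV/nucleon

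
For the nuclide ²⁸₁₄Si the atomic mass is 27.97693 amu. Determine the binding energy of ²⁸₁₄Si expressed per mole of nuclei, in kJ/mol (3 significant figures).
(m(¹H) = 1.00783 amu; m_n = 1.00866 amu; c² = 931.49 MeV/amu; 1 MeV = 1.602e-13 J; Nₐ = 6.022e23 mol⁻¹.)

Mass of separated nucleons = 14(1.00783) + 14(1.00866) = 14.10962 + 14.12124 = 28.23086 amu
The mass defect is 28.23086 − 27.97693 = 0.25393 amu.
Converting to energy: 0.25393 amu × 931.49 MeV/amu = 236.533 MeV
Per nucleus in joules: 236.533 MeV × 1.602e-13 J/MeV = 3.7893e-11 J
Per mole: 3.7893e-11 J × 6.022e23 mol⁻¹ = 2.2819e+13 J/mol

2.28e+10 kJ/mol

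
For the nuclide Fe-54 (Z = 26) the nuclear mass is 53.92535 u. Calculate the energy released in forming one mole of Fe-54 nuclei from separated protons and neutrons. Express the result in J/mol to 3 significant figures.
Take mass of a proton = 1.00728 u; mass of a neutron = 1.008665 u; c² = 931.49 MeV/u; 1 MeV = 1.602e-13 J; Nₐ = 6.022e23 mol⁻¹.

4.55e+13 J/mol

Z = 26, so N = A − Z = 54 − 26 = 28.
Mass of separated nucleons = 26(1.00728) + 28(1.008665) = 26.18928 + 28.242620 = 54.431900 u
The mass defect is 54.431900 − 53.92535 = 0.506550 u.
Converting to energy: 0.506550 u × 931.49 MeV/u = 471.846 MeV
Per nucleus in joules: 471.846 MeV × 1.602e-13 J/MeV = 7.5590e-11 J
Per mole: 7.5590e-11 J × 6.022e23 mol⁻¹ = 4.5520e+13 J/mol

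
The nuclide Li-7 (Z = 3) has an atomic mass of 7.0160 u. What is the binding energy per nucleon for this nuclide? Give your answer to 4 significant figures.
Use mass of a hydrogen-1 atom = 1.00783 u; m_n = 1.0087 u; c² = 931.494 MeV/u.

5.628 MeV/nucleon

With 3 protons and 4 neutrons (A = 7):
Mass of separated nucleons = 3(1.00783) + 4(1.0087) = 3.02349 + 4.0348 = 7.05829 u
Mass defect Δm = 7.05829 − 7.0160 = 0.04229 u
Converting to energy: 0.04229 u × 931.494 MeV/u = 39.3929 MeV
Dividing by A = 7 gives 5.628 MeV per nucleon.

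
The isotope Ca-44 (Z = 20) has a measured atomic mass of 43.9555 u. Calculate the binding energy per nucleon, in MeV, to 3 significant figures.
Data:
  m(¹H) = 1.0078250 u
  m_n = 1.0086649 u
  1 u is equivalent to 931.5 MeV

8.66 MeV/nucleon

Z = 20, so N = A − Z = 44 − 20 = 24.
Total constituent mass: 20 × 1.0078250 + 24 × 1.0086649 = 44.3644576 u
The mass defect is 44.3644576 − 43.9555 = 0.4089576 u.
Converting to energy: 0.4089576 u × 931.5 MeV/u = 380.944 MeV
BE/A = 380.944 MeV / 44 = 8.658 MeV/nucleon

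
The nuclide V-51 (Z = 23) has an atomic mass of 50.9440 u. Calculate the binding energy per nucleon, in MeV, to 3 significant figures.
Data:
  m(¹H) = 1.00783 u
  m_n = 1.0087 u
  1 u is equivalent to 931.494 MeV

Σm = 23·m(¹H) + 28·m_n = 23.18009 + 28.2436 = 51.42369 u
Mass defect Δm = 51.42369 − 50.9440 = 0.47969 u
E_B = 0.47969 × 931.494 = 446.828 MeV
Per nucleon: 446.828 / 51 = 8.761 MeV

8.76 MeV/nucleon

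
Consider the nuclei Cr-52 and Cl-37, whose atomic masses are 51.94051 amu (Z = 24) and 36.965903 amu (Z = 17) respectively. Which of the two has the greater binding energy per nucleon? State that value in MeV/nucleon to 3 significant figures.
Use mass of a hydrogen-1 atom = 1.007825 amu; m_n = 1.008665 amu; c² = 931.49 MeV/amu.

Cr-52; 8.78 MeV/nucleon

Cr-52: Σm = 24(1.007825) + 28(1.008665) = 52.430420 amu; Δm = 0.489910 amu; E_B = 456.35 MeV; E_B/A = 8.776 MeV
Cl-37: Σm = 17(1.007825) + 20(1.008665) = 37.306325 amu; Δm = 0.340422 amu; E_B = 317.10 MeV; E_B/A = 8.570 MeV
Cr-52 has the higher binding energy per nucleon, so it is the more tightly bound nucleus.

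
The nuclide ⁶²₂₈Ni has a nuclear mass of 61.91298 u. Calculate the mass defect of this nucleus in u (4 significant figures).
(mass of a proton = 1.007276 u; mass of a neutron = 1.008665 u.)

0.5854 u

Mass of separated nucleons = 28(1.007276) + 34(1.008665) = 28.203728 + 34.294610 = 62.498338 u
Mass defect Δm = 62.498338 − 61.91298 = 0.585358 u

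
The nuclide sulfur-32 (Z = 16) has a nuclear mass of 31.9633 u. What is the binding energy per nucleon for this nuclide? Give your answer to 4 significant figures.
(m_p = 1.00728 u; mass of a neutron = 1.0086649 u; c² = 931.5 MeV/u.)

8.495 MeV/nucleon

Mass of separated nucleons = 16(1.00728) + 16(1.0086649) = 16.11648 + 16.1386384 = 32.2551184 u
Mass defect Δm = 32.2551184 − 31.9633 = 0.2918184 u
Converting to energy: 0.2918184 u × 931.5 MeV/u = 271.829 MeV
Dividing by A = 32 gives 8.495 MeV per nucleon.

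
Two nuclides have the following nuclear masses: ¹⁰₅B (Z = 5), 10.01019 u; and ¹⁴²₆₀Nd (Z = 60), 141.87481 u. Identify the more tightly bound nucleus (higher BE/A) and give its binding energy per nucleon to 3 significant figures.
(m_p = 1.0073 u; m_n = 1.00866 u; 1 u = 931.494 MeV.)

¹⁴²₆₀Nd; 8.35 MeV/nucleon

¹⁰₅B: Σm = 5(1.0073) + 5(1.00866) = 10.07980 u; Δm = 0.06961 u; E_B = 64.841 MeV; E_B/A = 6.484 MeV
¹⁴²₆₀Nd: Σm = 60(1.0073) + 82(1.00866) = 143.14812 u; Δm = 1.27331 u; E_B = 1186.1 MeV; E_B/A = 8.353 MeV
¹⁴²₆₀Nd has the higher binding energy per nucleon, so it is the more tightly bound nucleus.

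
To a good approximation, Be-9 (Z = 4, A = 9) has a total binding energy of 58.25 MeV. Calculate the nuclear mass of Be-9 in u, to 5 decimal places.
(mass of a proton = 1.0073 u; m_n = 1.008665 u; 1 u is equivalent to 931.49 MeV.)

9.00999 u

Mass defect = 58.25 MeV / (931.49 MeV/u) = 0.0625342 u
Constituent mass = 4(1.0073) + 5(1.008665) = 9.072525 u
Nuclear mass = 9.072525 − 0.0625342 = 9.0099908 u ≈ 9.00999 u (to 5 decimal places)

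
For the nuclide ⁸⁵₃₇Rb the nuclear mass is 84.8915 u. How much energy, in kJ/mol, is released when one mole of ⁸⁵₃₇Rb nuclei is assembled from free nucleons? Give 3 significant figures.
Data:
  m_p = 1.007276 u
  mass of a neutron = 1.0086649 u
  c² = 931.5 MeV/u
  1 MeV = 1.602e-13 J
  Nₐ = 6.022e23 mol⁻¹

7.13e+10 kJ/mol

Z = 37, so N = A − Z = 85 − 37 = 48.
Σm = 37·m_p + 48·m_n = 37.269212 + 48.4159152 = 85.6851272 u
The mass defect is 85.6851272 − 84.8915 = 0.7936272 u.
Converting to energy: 0.7936272 u × 931.5 MeV/u = 739.264 MeV
Per nucleus in joules: 739.264 MeV × 1.602e-13 J/MeV = 1.1843e-10 J
Per mole: 1.1843e-10 J × 6.022e23 mol⁻¹ = 7.1319e+13 J/mol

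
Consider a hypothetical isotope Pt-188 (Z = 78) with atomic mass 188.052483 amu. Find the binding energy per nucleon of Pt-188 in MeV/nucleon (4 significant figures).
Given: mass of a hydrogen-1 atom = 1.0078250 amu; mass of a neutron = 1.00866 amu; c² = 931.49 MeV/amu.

7.484 MeV/nucleon

Total constituent mass: 78 × 1.0078250 + 110 × 1.00866 = 189.5629500 amu
Δm = 189.5629500 − 188.052483 = 1.5104670 amu
E_B = 1.5104670 × 931.49 = 1406.98 MeV
BE/A = 1406.98 MeV / 188 = 7.484 MeV/nucleon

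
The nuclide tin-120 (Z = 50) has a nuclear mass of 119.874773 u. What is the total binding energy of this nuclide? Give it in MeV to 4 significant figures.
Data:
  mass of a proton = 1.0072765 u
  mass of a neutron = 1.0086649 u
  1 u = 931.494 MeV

1021 MeV

Total constituent mass: 50 × 1.0072765 + 70 × 1.0086649 = 120.9703680 u
Δm = 120.9703680 − 119.874773 = 1.0955950 u
Converting to energy: 1.0955950 u × 931.494 MeV/u = 1020.54 MeV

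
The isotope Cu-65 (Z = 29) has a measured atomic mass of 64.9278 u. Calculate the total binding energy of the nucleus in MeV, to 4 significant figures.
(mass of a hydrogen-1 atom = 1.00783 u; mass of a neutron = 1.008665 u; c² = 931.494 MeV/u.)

Z = 29, so N = A − Z = 65 − 29 = 36.
Mass of separated nucleons = 29(1.00783) + 36(1.008665) = 29.22707 + 36.311940 = 65.539010 u
Mass defect Δm = 65.539010 − 64.9278 = 0.611210 u
Converting to energy: 0.611210 u × 931.494 MeV/u = 569.338 MeV

569.3 MeV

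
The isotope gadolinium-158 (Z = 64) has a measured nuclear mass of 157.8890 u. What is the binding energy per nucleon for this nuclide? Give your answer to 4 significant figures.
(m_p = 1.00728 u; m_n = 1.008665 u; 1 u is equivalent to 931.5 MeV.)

Total constituent mass: 64 × 1.00728 + 94 × 1.008665 = 159.280430 u
The mass defect is 159.280430 − 157.8890 = 1.391430 u.
Binding energy = Δm·c² = 1.391430 × 931.5 MeV/u = 1296.12 MeV
Dividing by A = 158 gives 8.203 MeV per nucleon.

8.203 MeV/nucleon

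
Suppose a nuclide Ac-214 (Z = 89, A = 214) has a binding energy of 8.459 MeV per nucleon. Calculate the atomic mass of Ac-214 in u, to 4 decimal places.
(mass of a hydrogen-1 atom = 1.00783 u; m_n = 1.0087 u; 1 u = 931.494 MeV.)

213.8410 u

Total binding energy = 214 × 8.459 = 1810.226 MeV
Mass defect = 1810.226 MeV / (931.494 MeV/u) = 1.943358 u
Constituent mass = 89(1.00783) + 125(1.0087) = 215.78437 u
Atomic mass = 215.78437 − 1.943358 = 213.841012 u ≈ 213.8410 u (to 4 decimal places)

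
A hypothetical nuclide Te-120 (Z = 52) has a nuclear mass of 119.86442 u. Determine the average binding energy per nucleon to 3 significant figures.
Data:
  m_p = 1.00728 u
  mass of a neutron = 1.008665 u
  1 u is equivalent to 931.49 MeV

With 52 protons and 68 neutrons (A = 120):
Σm = 52·m_p + 68·m_n = 52.37856 + 68.589220 = 120.967780 u
Δm = 120.967780 − 119.86442 = 1.103360 u
Converting to energy: 1.103360 u × 931.49 MeV/u = 1027.769 MeV
Dividing by A = 120 gives 8.5647 MeV per nucleon.

8.56 MeV/nucleon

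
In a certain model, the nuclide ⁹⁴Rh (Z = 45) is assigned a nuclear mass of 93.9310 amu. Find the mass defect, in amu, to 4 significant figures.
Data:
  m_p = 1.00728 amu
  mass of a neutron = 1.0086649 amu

0.8212 amu

The nucleus contains 45 protons and 94 − 45 = 49 neutrons.
Mass of separated nucleons = 45(1.00728) + 49(1.0086649) = 45.32760 + 49.4245801 = 94.7521801 amu
Mass defect Δm = 94.7521801 − 93.9310 = 0.8211801 amu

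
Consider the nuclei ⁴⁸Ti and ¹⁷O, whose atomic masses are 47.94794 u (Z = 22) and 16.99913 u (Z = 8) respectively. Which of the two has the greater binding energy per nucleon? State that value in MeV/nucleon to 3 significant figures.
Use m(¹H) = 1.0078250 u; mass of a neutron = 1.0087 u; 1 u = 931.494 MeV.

⁴⁸Ti; 8.74 MeV/nucleon

⁴⁸Ti: Σm = 22(1.0078250) + 26(1.0087) = 48.3983500 u; Δm = 0.4504100 u; E_B = 419.55 MeV; E_B/A = 8.741 MeV
¹⁷O: Σm = 8(1.0078250) + 9(1.0087) = 17.1409000 u; Δm = 0.1417700 u; E_B = 132.06 MeV; E_B/A = 7.768 MeV
⁴⁸Ti has the higher binding energy per nucleon, so it is the more tightly bound nucleus.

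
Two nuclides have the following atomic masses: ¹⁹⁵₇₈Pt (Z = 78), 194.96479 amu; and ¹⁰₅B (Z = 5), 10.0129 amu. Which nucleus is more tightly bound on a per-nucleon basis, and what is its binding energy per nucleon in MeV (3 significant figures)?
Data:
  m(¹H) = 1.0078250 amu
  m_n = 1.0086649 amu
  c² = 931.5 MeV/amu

¹⁹⁵₇₈Pt: Σm = 78(1.0078250) + 117(1.0086649) = 196.6241433 amu; Δm = 1.6593533 amu; E_B = 1545.7 MeV; E_B/A = 7.927 MeV
¹⁰₅B: Σm = 5(1.0078250) + 5(1.0086649) = 10.0824495 amu; Δm = 0.0695495 amu; E_B = 64.785 MeV; E_B/A = 6.479 MeV
¹⁹⁵₇₈Pt has the higher binding energy per nucleon, so it is the more tightly bound nucleus.

¹⁹⁵₇₈Pt; 7.93 MeV/nucleon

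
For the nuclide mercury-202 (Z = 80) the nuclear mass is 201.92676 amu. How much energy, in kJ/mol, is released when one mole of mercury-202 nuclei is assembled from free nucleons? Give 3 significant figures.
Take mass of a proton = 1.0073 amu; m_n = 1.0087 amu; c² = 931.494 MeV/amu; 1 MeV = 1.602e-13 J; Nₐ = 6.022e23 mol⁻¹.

1.54e+11 kJ/mol

Σm = 80·m_p + 122·m_n = 80.5840 + 123.0614 = 203.6454 amu
The mass defect is 203.6454 − 201.92676 = 1.71864 amu.
Binding energy = Δm·c² = 1.71864 × 931.494 MeV/amu = 1600.90 MeV
Per nucleus in joules: 1600.90 MeV × 1.602e-13 J/MeV = 2.5646e-10 J
Per mole: 2.5646e-10 J × 6.022e23 mol⁻¹ = 1.5444e+14 J/mol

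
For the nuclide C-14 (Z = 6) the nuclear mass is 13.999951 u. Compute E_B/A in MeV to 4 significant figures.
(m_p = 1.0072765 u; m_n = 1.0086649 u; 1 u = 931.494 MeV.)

7.520 MeV/nucleon

Z = 6, so N = A − Z = 14 − 6 = 8.
Total constituent mass: 6 × 1.0072765 + 8 × 1.0086649 = 14.1129782 u
Δm = 14.1129782 − 13.999951 = 0.1130272 u
Converting to energy: 0.1130272 u × 931.494 MeV/u = 105.284 MeV
Dividing by A = 14 gives 7.520 MeV per nucleon.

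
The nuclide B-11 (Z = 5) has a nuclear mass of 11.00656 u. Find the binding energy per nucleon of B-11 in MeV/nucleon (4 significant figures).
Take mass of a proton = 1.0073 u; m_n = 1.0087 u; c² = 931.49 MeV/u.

Mass of separated nucleons = 5(1.0073) + 6(1.0087) = 5.0365 + 6.0522 = 11.0887 u
Δm = 11.0887 − 11.00656 = 0.08214 u
Converting to energy: 0.08214 u × 931.49 MeV/u = 76.5126 MeV
Dividing by A = 11 gives 6.956 MeV per nucleon.

6.956 MeV/nucleon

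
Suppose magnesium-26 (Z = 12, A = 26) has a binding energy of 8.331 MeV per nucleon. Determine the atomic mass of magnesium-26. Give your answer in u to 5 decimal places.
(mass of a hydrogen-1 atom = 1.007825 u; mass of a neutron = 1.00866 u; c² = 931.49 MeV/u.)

25.98260 u

Total binding energy = 26 × 8.331 = 216.606 MeV
Mass defect = 216.606 MeV / (931.49 MeV/u) = 0.2325371 u
Constituent mass = 12(1.007825) + 14(1.00866) = 26.215140 u
Atomic mass = 26.215140 − 0.2325371 = 25.9826029 u ≈ 25.98260 u (to 5 decimal places)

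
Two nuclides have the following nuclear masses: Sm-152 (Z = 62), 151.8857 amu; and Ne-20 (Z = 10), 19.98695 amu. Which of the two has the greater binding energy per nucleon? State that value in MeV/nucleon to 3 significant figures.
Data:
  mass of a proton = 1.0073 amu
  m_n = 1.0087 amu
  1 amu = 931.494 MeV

Sm-152; 8.27 MeV/nucleon

Sm-152: Σm = 62(1.0073) + 90(1.0087) = 153.2356 amu; Δm = 1.3499 amu; E_B = 1257.42 MeV; E_B/A = 8.273 MeV
Ne-20: Σm = 10(1.0073) + 10(1.0087) = 20.1600 amu; Δm = 0.17305 amu; E_B = 161.20 MeV; E_B/A = 8.060 MeV
Sm-152 has the higher binding energy per nucleon, so it is the more tightly bound nucleus.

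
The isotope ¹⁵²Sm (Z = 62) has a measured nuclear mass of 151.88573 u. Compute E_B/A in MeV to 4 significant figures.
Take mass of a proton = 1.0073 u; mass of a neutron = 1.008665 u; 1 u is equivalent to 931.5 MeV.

Z = 62, so N = A − Z = 152 − 62 = 90.
Total constituent mass: 62 × 1.0073 + 90 × 1.008665 = 153.232450 u
Mass defect Δm = 153.232450 − 151.88573 = 1.346720 u
Converting to energy: 1.346720 u × 931.5 MeV/u = 1254.47 MeV
Per nucleon: 1254.47 / 152 = 8.253 MeV

8.253 MeV/nucleon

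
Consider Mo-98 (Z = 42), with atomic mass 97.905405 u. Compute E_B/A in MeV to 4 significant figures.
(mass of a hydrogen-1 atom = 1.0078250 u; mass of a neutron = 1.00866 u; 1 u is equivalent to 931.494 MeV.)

With 42 protons and 56 neutrons (A = 98):
Mass of separated nucleons = 42(1.0078250) + 56(1.00866) = 42.3286500 + 56.48496 = 98.8136100 u
Δm = 98.8136100 − 97.905405 = 0.9082050 u
Converting to energy: 0.9082050 u × 931.494 MeV/u = 845.988 MeV
Per nucleon: 845.988 / 98 = 8.633 MeV

8.633 MeV/nucleon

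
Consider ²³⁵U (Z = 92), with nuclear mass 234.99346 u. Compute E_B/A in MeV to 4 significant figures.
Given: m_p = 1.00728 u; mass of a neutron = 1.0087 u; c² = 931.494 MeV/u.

With 92 protons and 143 neutrons (A = 235):
Mass of separated nucleons = 92(1.00728) + 143(1.0087) = 92.66976 + 144.2441 = 236.91386 u
The mass defect is 236.91386 − 234.99346 = 1.92040 u.
Binding energy = Δm·c² = 1.92040 × 931.494 MeV/u = 1788.84 MeV
BE/A = 1788.84 MeV / 235 = 7.612 MeV/nucleon

7.612 MeV/nucleon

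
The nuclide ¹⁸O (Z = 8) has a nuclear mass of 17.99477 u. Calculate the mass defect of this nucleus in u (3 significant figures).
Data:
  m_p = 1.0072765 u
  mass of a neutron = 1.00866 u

Total constituent mass: 8 × 1.0072765 + 10 × 1.00866 = 18.1448120 u
Δm = 18.1448120 − 17.99477 = 0.1500420 u

0.150 u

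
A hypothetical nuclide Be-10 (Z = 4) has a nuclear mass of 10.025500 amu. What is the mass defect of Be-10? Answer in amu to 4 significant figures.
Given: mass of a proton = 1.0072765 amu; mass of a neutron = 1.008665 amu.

0.05560 amu

Mass of separated nucleons = 4(1.0072765) + 6(1.008665) = 4.0291060 + 6.051990 = 10.0810960 amu
The mass defect is 10.0810960 − 10.025500 = 0.0555960 amu.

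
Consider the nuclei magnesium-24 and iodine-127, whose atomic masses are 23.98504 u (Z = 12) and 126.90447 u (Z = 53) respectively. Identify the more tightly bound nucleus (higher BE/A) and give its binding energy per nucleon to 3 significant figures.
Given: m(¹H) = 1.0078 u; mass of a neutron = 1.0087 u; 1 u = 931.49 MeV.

magnesium-24: Σm = 12(1.0078) + 12(1.0087) = 24.1980 u; Δm = 0.21296 u; E_B = 198.37 MeV; E_B/A = 8.265 MeV
iodine-127: Σm = 53(1.0078) + 74(1.0087) = 128.0572 u; Δm = 1.15273 u; E_B = 1073.76 MeV; E_B/A = 8.4548 MeV
iodine-127 has the higher binding energy per nucleon, so it is the more tightly bound nucleus.

iodine-127; 8.45 MeV/nucleon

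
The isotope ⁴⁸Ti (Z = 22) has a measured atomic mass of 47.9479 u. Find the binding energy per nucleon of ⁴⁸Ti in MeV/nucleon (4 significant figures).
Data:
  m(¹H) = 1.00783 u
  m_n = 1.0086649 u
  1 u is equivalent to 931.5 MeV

With 22 protons and 26 neutrons (A = 48):
Σm = 22·m(¹H) + 26·m_n = 22.17226 + 26.2252874 = 48.3975474 u
Δm = 48.3975474 − 47.9479 = 0.4496474 u
Converting to energy: 0.4496474 u × 931.5 MeV/u = 418.847 MeV
Per nucleon: 418.847 / 48 = 8.726 MeV

8.726 MeV/nucleon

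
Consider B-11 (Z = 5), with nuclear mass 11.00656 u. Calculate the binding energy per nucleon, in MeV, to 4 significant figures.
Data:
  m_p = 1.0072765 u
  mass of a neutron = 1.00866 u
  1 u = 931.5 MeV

6.925 MeV/nucleon

With 5 protons and 6 neutrons (A = 11):
Σm = 5·m_p + 6·m_n = 5.0363825 + 6.05196 = 11.0883425 u
Δm = 11.0883425 − 11.00656 = 0.0817825 u
E_B = 0.0817825 × 931.5 = 76.1804 MeV
BE/A = 76.1804 MeV / 11 = 6.925 MeV/nucleon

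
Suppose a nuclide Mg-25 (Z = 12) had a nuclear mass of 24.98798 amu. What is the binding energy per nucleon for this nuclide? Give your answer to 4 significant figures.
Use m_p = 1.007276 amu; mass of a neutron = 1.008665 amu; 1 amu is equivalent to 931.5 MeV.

Σm = 12·m_p + 13·m_n = 12.087312 + 13.112645 = 25.199957 amu
Mass defect Δm = 25.199957 − 24.98798 = 0.211977 amu
Converting to energy: 0.211977 amu × 931.5 MeV/amu = 197.457 MeV
BE/A = 197.457 MeV / 25 = 7.898 MeV/nucleon

7.898 MeV/nucleon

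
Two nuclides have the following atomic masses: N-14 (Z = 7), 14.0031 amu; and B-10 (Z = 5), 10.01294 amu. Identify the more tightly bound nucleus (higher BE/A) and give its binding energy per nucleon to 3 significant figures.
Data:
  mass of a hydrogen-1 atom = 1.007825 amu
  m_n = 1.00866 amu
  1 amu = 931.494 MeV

N-14; 7.47 MeV/nucleon

N-14: Σm = 7(1.007825) + 7(1.00866) = 14.115395 amu; Δm = 0.112295 amu; E_B = 104.602 MeV; E_B/A = 7.472 MeV
B-10: Σm = 5(1.007825) + 5(1.00866) = 10.082425 amu; Δm = 0.069485 amu; E_B = 64.7249 MeV; E_B/A = 6.472 MeV
N-14 has the higher binding energy per nucleon, so it is the more tightly bound nucleus.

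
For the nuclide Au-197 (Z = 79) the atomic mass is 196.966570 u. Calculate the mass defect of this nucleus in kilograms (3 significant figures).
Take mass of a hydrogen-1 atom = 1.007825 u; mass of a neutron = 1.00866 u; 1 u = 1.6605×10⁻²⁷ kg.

2.78e-27 kg

Σm = 79·m(¹H) + 118·m_n = 79.618175 + 119.02188 = 198.640055 u
Mass defect Δm = 198.640055 − 196.966570 = 1.673485 u
In SI units: 1.673485 u × 1.6605×10⁻²⁷ kg/u = 2.7788e-27 kg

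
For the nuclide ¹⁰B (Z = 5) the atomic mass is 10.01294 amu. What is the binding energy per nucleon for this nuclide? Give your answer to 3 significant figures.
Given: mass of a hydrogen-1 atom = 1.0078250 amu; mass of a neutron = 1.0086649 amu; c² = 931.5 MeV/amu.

6.47 MeV/nucleon

Z = 5, so N = A − Z = 10 − 5 = 5.
Σm = 5·m(¹H) + 5·m_n = 5.0391250 + 5.0433245 = 10.0824495 amu
Mass defect Δm = 10.0824495 − 10.01294 = 0.0695095 amu
Binding energy = Δm·c² = 0.0695095 × 931.5 MeV/amu = 64.7481 MeV
Per nucleon: 64.7481 / 10 = 6.4748 MeV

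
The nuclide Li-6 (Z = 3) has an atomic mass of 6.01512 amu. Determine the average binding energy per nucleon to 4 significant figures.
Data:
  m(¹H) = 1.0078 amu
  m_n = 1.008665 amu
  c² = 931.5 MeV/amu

5.321 MeV/nucleon

Mass of separated nucleons = 3(1.0078) + 3(1.008665) = 3.0234 + 3.025995 = 6.049395 amu
The mass defect is 6.049395 − 6.01512 = 0.034275 amu.
E_B = 0.034275 × 931.5 = 31.9272 MeV
Dividing by A = 6 gives 5.321 MeV per nucleon.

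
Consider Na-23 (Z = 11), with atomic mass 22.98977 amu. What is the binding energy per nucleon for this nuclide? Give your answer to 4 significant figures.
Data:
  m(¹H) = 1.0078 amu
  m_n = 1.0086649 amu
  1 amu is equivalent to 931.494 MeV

Z = 11, so N = A − Z = 23 − 11 = 12.
Total constituent mass: 11 × 1.0078 + 12 × 1.0086649 = 23.1897788 amu
Δm = 23.1897788 − 22.98977 = 0.2000088 amu
E_B = 0.2000088 × 931.494 = 186.307 MeV
Dividing by A = 23 gives 8.100 MeV per nucleon.

8.100 MeV/nucleon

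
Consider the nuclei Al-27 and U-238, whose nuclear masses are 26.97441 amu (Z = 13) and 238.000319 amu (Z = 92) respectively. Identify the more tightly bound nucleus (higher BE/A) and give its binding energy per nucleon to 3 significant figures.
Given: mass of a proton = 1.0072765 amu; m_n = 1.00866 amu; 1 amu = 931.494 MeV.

Al-27: Σm = 13(1.0072765) + 14(1.00866) = 27.2158345 amu; Δm = 0.2414245 amu; E_B = 224.89 MeV; E_B/A = 8.329 MeV
U-238: Σm = 92(1.0072765) + 146(1.00866) = 239.9337980 amu; Δm = 1.9334790 amu; E_B = 1801.0 MeV; E_B/A = 7.567 MeV
Al-27 has the higher binding energy per nucleon, so it is the more tightly bound nucleus.

Al-27; 8.33 MeV/nucleon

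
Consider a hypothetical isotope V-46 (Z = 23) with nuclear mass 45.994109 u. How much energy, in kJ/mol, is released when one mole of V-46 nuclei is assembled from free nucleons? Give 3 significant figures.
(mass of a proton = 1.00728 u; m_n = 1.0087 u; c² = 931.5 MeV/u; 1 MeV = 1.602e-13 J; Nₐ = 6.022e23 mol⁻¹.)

Σm = 23·m_p + 23·m_n = 23.16744 + 23.2001 = 46.36754 u
Δm = 46.36754 − 45.994109 = 0.373431 u
Converting to energy: 0.373431 u × 931.5 MeV/u = 347.851 MeV
Per nucleus in joules: 347.851 MeV × 1.602e-13 J/MeV = 5.5726e-11 J
Per mole: 5.5726e-11 J × 6.022e23 mol⁻¹ = 3.3558e+13 J/mol

3.36e+10 kJ/mol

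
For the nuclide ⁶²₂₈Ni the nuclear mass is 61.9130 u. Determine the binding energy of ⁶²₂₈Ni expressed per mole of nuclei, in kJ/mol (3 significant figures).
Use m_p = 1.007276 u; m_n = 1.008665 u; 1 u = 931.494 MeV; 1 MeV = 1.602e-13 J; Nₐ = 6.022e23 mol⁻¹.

5.26e+10 kJ/mol

Mass of separated nucleons = 28(1.007276) + 34(1.008665) = 28.203728 + 34.294610 = 62.498338 u
Mass defect Δm = 62.498338 − 61.9130 = 0.585338 u
Binding energy = Δm·c² = 0.585338 × 931.494 MeV/u = 545.239 MeV
Per nucleus in joules: 545.239 MeV × 1.602e-13 J/MeV = 8.7347e-11 J
Per mole: 8.7347e-11 J × 6.022e23 mol⁻¹ = 5.2600e+13 J/mol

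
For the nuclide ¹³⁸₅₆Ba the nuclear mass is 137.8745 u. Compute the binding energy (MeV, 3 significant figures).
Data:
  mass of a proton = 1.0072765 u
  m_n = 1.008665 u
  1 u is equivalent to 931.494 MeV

1160 MeV

The nucleus contains 56 protons and 138 − 56 = 82 neutrons.
Mass of separated nucleons = 56(1.0072765) + 82(1.008665) = 56.4074840 + 82.710530 = 139.1180140 u
The mass defect is 139.1180140 − 137.8745 = 1.2435140 u.
E_B = 1.2435140 × 931.494 = 1158.33 MeV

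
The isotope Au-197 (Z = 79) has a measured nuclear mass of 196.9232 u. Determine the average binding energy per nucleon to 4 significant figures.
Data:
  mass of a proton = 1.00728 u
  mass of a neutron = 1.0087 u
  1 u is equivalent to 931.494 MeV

With 79 protons and 118 neutrons (A = 197):
Σm = 79·m_p + 118·m_n = 79.57512 + 119.0266 = 198.60172 u
Δm = 198.60172 − 196.9232 = 1.67852 u
E_B = 1.67852 × 931.494 = 1563.53 MeV
Dividing by A = 197 gives 7.937 MeV per nucleon.

7.937 MeV/nucleon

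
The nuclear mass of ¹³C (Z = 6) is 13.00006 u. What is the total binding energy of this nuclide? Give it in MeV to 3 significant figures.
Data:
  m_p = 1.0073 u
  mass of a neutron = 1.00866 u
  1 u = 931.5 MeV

Z = 6, so N = A − Z = 13 − 6 = 7.
Total constituent mass: 6 × 1.0073 + 7 × 1.00866 = 13.10442 u
Mass defect Δm = 13.10442 − 13.00006 = 0.10436 u
Binding energy = Δm·c² = 0.10436 × 931.5 MeV/u = 97.2113 MeV

97.2 MeV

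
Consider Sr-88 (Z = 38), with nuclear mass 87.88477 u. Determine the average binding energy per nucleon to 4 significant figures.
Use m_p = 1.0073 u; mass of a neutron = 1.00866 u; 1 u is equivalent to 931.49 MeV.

8.739 MeV/nucleon

The nucleus contains 38 protons and 88 − 38 = 50 neutrons.
Total constituent mass: 38 × 1.0073 + 50 × 1.00866 = 88.71040 u
Δm = 88.71040 − 87.88477 = 0.82563 u
Binding energy = Δm·c² = 0.82563 × 931.49 MeV/u = 769.066 MeV
Dividing by A = 88 gives 8.739 MeV per nucleon.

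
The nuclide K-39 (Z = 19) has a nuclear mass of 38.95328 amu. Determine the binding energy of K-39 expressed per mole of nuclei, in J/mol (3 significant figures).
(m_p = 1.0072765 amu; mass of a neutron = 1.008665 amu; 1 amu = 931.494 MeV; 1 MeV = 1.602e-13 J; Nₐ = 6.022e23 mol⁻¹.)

With 19 protons and 20 neutrons (A = 39):
Total constituent mass: 19 × 1.0072765 + 20 × 1.008665 = 39.3115535 amu
Mass defect Δm = 39.3115535 − 38.95328 = 0.3582735 amu
E_B = 0.3582735 × 931.494 = 333.730 MeV
Per nucleus in joules: 333.730 MeV × 1.602e-13 J/MeV = 5.3464e-11 J
Per mole: 5.3464e-11 J × 6.022e23 mol⁻¹ = 3.2196e+13 J/mol

3.22e+13 J/mol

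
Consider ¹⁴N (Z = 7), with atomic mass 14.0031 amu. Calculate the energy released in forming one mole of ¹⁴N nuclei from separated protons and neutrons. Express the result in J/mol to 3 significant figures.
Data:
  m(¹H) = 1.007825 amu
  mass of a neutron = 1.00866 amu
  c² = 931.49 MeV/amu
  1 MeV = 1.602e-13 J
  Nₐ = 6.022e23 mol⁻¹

Z = 7, so N = A − Z = 14 − 7 = 7.
Σm = 7·m(¹H) + 7·m_n = 7.054775 + 7.06062 = 14.115395 amu
Δm = 14.115395 − 14.0031 = 0.112295 amu
Binding energy = Δm·c² = 0.112295 × 931.49 MeV/amu = 104.602 MeV
Per nucleus in joules: 104.602 MeV × 1.602e-13 J/MeV = 1.6757e-11 J
Per mole: 1.6757e-11 J × 6.022e23 mol⁻¹ = 1.0091e+13 J/mol

1.01e+13 J/mol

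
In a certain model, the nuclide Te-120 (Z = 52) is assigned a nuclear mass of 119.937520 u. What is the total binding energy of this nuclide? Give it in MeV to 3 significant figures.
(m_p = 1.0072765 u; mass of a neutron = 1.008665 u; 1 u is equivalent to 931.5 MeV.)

Mass of separated nucleons = 52(1.0072765) + 68(1.008665) = 52.3783780 + 68.589220 = 120.9675980 u
Mass defect Δm = 120.9675980 − 119.937520 = 1.0300780 u
Binding energy = Δm·c² = 1.0300780 × 931.5 MeV/u = 959.518 MeV

960 MeV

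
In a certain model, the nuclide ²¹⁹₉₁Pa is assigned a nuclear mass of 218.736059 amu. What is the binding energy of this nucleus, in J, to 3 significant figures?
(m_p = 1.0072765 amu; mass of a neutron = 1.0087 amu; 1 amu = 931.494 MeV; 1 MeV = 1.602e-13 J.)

3.04e-10 J

Mass of separated nucleons = 91(1.0072765) + 128(1.0087) = 91.6621615 + 129.1136 = 220.7757615 amu
The mass defect is 220.7757615 − 218.736059 = 2.0397025 amu.
E_B = 2.0397025 × 931.494 = 1899.97 MeV
In joules: 1899.97 MeV × 1.602e-13 J/MeV = 3.0438e-10 J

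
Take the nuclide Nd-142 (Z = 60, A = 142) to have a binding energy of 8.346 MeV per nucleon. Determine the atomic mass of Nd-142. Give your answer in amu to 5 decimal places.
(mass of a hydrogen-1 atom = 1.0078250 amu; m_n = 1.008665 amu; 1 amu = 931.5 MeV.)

141.90775 amu

Total binding energy = 142 × 8.346 = 1185.132 MeV
Mass defect = 1185.132 MeV / (931.5 MeV/amu) = 1.2722834 amu
Constituent mass = 60(1.0078250) + 82(1.008665) = 143.1800300 amu
Atomic mass = 143.1800300 − 1.2722834 = 141.9077466 amu ≈ 141.90775 amu (to 5 decimal places)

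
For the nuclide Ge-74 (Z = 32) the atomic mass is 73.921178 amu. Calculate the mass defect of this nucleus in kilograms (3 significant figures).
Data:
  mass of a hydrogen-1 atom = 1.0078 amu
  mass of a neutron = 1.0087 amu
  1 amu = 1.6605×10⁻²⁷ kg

1.15e-27 kg

Total constituent mass: 32 × 1.0078 + 42 × 1.0087 = 74.6150 amu
The mass defect is 74.6150 − 73.921178 = 0.693822 amu.
In SI units: 0.693822 amu × 1.6605×10⁻²⁷ kg/amu = 1.1521e-27 kg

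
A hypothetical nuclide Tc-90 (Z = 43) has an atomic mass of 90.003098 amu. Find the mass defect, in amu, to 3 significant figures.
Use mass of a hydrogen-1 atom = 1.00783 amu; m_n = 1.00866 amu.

0.741 amu

The nucleus contains 43 protons and 90 − 43 = 47 neutrons.
Mass of separated nucleons = 43(1.00783) + 47(1.00866) = 43.33669 + 47.40702 = 90.74371 amu
The mass defect is 90.74371 − 90.003098 = 0.740612 amu.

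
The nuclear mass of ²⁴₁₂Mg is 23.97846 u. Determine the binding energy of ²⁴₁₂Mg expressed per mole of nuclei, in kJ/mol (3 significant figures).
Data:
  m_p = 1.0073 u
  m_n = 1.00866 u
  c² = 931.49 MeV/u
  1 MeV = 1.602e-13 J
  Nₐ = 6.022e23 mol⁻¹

1.91e+10 kJ/mol

Σm = 12·m_p + 12·m_n = 12.0876 + 12.10392 = 24.19152 u
Δm = 24.19152 − 23.97846 = 0.21306 u
E_B = 0.21306 × 931.49 = 198.463 MeV
Per nucleus in joules: 198.463 MeV × 1.602e-13 J/MeV = 3.1794e-11 J
Per mole: 3.1794e-11 J × 6.022e23 mol⁻¹ = 1.9146e+13 J/mol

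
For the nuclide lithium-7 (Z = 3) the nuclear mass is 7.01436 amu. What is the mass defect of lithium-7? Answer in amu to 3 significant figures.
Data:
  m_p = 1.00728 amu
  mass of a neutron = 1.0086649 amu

0.0421 amu

With 3 protons and 4 neutrons (A = 7):
Σm = 3·m_p + 4·m_n = 3.02184 + 4.0346596 = 7.0564996 amu
Δm = 7.0564996 − 7.01436 = 0.0421396 amu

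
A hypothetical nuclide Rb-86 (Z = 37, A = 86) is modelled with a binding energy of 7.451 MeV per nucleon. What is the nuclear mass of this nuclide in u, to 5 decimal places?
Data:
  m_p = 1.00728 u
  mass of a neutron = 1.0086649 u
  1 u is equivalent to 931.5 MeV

86.00603 u

Total binding energy = 86 × 7.451 = 640.786 MeV
Mass defect = 640.786 MeV / (931.5 MeV/u) = 0.6879077 u
Constituent mass = 37(1.00728) + 49(1.0086649) = 86.6939401 u
Nuclear mass = 86.6939401 − 0.6879077 = 86.0060324 u ≈ 86.00603 u (to 5 decimal places)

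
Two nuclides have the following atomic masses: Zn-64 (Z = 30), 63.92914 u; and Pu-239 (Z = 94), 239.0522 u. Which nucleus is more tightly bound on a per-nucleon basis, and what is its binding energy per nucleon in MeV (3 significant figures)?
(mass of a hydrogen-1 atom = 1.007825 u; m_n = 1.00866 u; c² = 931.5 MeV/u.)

Zn-64: Σm = 30(1.007825) + 34(1.00866) = 64.529190 u; Δm = 0.600050 u; E_B = 558.95 MeV; E_B/A = 8.734 MeV
Pu-239: Σm = 94(1.007825) + 145(1.00866) = 240.991250 u; Δm = 1.939050 u; E_B = 1806.2 MeV; E_B/A = 7.557 MeV
Zn-64 has the higher binding energy per nucleon, so it is the more tightly bound nucleus.

Zn-64; 8.73 MeV/nucleon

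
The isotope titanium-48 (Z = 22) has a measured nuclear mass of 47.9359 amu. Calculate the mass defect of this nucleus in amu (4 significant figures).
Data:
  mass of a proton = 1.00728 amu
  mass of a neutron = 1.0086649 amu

With 22 protons and 26 neutrons (A = 48):
Mass of separated nucleons = 22(1.00728) + 26(1.0086649) = 22.16016 + 26.2252874 = 48.3854474 amu
Mass defect Δm = 48.3854474 − 47.9359 = 0.4495474 amu

0.4495 amu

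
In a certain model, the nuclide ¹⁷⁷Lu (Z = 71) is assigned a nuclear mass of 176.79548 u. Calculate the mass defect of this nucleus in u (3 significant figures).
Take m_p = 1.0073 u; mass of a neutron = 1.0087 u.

1.65 u

Z = 71, so N = A − Z = 177 − 71 = 106.
Total constituent mass: 71 × 1.0073 + 106 × 1.0087 = 178.4405 u
Mass defect Δm = 178.4405 − 176.79548 = 1.64502 u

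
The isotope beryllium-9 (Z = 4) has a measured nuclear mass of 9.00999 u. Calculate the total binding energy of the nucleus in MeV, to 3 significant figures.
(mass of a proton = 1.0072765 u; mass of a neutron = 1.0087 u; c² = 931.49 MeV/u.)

The nucleus contains 4 protons and 9 − 4 = 5 neutrons.
Σm = 4·m_p + 5·m_n = 4.0291060 + 5.0435 = 9.0726060 u
Mass defect Δm = 9.0726060 − 9.00999 = 0.0626160 u
Converting to energy: 0.0626160 u × 931.49 MeV/u = 58.3262 MeV

58.3 MeV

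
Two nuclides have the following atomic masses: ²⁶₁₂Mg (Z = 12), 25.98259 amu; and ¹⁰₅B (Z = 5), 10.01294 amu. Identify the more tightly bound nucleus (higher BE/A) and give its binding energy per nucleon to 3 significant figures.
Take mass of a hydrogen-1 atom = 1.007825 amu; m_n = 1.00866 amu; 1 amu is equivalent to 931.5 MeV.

²⁶₁₂Mg; 8.33 MeV/nucleon

²⁶₁₂Mg: Σm = 12(1.007825) + 14(1.00866) = 26.215140 amu; Δm = 0.232550 amu; E_B = 216.62 MeV; E_B/A = 8.332 MeV
¹⁰₅B: Σm = 5(1.007825) + 5(1.00866) = 10.082425 amu; Δm = 0.069485 amu; E_B = 64.725 MeV; E_B/A = 6.473 MeV
²⁶₁₂Mg has the higher binding energy per nucleon, so it is the more tightly bound nucleus.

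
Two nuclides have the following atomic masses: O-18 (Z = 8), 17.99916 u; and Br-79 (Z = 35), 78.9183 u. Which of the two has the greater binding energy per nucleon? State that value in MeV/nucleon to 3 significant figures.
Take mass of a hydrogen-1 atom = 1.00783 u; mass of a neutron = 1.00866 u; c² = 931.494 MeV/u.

O-18: Σm = 8(1.00783) + 10(1.00866) = 18.14924 u; Δm = 0.15008 u; E_B = 139.80 MeV; E_B/A = 7.767 MeV
Br-79: Σm = 35(1.00783) + 44(1.00866) = 79.65509 u; Δm = 0.73679 u; E_B = 686.32 MeV; E_B/A = 8.688 MeV
Br-79 has the higher binding energy per nucleon, so it is the more tightly bound nucleus.

Br-79; 8.69 MeV/nucleon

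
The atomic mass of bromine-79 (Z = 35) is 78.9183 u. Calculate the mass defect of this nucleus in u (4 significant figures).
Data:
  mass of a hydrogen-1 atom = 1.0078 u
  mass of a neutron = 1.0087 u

0.7375 u

Σm = 35·m(¹H) + 44·m_n = 35.2730 + 44.3828 = 79.6558 u
Δm = 79.6558 − 78.9183 = 0.7375 u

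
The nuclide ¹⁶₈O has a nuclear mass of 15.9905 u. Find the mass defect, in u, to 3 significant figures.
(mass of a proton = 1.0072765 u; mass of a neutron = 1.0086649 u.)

Z = 8, so N = A − Z = 16 − 8 = 8.
Mass of separated nucleons = 8(1.0072765) + 8(1.0086649) = 8.0582120 + 8.0693192 = 16.1275312 u
Mass defect Δm = 16.1275312 − 15.9905 = 0.1370312 u

0.137 u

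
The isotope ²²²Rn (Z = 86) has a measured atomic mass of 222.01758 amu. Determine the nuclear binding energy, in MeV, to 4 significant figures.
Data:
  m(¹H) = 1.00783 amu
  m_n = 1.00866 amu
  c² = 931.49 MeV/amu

Z = 86, so N = A − Z = 222 − 86 = 136.
Mass of separated nucleons = 86(1.00783) + 136(1.00866) = 86.67338 + 137.17776 = 223.85114 amu
Δm = 223.85114 − 222.01758 = 1.83356 amu
Binding energy = Δm·c² = 1.83356 × 931.49 MeV/amu = 1707.94 MeV

1708 MeV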